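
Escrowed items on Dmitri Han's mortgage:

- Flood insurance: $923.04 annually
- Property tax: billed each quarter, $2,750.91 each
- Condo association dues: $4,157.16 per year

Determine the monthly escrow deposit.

$1,340.32

Flood insurance: $923.04
Property tax: $2,750.91 × 4 = $11,003.64
Condo association dues: $4,157.16
Annual escrow total = $923.04 + $11,003.64 + $4,157.16 = $16,083.84
Per month = $16,083.84 / 12 = $1,340.32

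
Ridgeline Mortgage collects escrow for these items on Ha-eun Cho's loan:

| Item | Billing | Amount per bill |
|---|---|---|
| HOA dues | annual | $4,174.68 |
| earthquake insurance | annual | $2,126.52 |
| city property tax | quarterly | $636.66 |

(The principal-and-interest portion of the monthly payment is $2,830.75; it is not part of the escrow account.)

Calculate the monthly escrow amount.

HOA dues — $4,174.68 per year
Earthquake insurance — $2,126.52 per year
City property tax — $636.66 × 4 = $2,546.64 per year
Total per year = $8,847.84
Base monthly escrow = $8,847.84 / 12 = $737.32

$737.32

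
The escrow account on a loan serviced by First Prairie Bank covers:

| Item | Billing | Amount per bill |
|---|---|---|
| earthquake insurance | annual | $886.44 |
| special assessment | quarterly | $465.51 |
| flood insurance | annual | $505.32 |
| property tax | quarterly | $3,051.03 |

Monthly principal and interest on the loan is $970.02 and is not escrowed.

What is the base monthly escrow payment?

$1,288.16

Earthquake insurance: $886.44 per year
Special assessment: $465.51 × 4 = $1,862.04 per year
Flood insurance: $505.32 per year
Property tax: $3,051.03 × 4 = $12,204.12 per year
Total per year = $886.44 + $1,862.04 + $505.32 + $12,204.12 = $15,457.92
Monthly escrow = $15,457.92 / 12 = $1,288.16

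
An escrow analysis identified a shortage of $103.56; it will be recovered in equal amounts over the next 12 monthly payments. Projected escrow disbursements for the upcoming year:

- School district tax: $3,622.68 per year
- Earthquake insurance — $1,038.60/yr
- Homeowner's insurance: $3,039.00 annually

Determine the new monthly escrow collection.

School district tax = $3,622.68/yr
Earthquake insurance = $1,038.60/yr
Homeowner's insurance = $3,039.00/yr
Total per year = $3,622.68 + $1,038.60 + $3,039.00 = $7,700.28
Monthly = $7,700.28 / 12 = $641.69
Shortage per month = $103.56 / 12 = $8.63
New monthly escrow = $641.69 + $8.63 = $650.32

$650.32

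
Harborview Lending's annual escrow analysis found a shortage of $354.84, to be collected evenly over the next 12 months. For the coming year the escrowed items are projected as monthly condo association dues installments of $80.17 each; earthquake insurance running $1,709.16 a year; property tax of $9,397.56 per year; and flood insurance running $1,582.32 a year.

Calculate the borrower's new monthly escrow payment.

$1,167.16

Condo association dues — $80.17 × 12 = $962.04
Earthquake insurance — $1,709.16
Property tax — $9,397.56
Flood insurance — $1,582.32
Annual escrow total = $13,651.08
Per month = $13,651.08 ÷ 12 = $1,137.59
Shortage per month = $354.84 ÷ 12 = $29.57
New monthly escrow = $1,137.59 + $29.57 = $1,167.16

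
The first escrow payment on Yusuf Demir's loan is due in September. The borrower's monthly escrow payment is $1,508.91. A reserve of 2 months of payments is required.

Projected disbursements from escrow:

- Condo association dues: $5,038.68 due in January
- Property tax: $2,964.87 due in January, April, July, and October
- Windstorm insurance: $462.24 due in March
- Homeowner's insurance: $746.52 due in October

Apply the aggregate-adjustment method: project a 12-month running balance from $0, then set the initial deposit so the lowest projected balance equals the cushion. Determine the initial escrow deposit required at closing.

$7,188.21

Cushion = 2 × $1,508.91 = $3,017.82
Trial balance (start $0, +$1,508.91 each month, − disbursements):
  Sep: +$1,508.91 → $1,508.91
  Oct: +$1,508.91 − $3,711.39 → -$693.57
  Nov: +$1,508.91 → $815.34
  Dec: +$1,508.91 → $2,324.25
  Jan: +$1,508.91 − $8,003.55 → -$4,170.39
  Feb: +$1,508.91 → -$2,661.48
  Mar: +$1,508.91 − $462.24 → -$1,614.81
  Apr: +$1,508.91 − $2,964.87 → -$3,070.77
  May: +$1,508.91 → -$1,561.86
  Jun: +$1,508.91 → -$52.95
  Jul: +$1,508.91 − $2,964.87 → -$1,508.91
  Aug: +$1,508.91 → $0.00
Lowest trial balance = -$4,170.39 (Jan)
Initial deposit = cushion − low point = $3,017.82 − (-$4,170.39) = $7,188.21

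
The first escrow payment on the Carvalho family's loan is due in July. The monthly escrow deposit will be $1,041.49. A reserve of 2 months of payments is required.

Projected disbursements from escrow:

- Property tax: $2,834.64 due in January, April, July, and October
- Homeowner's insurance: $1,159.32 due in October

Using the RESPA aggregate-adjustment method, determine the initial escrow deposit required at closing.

$4,745.62

Cushion = 2 × $1,041.49 = $2,082.98
Trial balance (start $0, +$1,041.49 each month, − disbursements):
  Jul: +$1,041.49 − $2,834.64 → -$1,793.15
  Aug: +$1,041.49 → -$751.66
  Sep: +$1,041.49 → $289.83
  Oct: +$1,041.49 − $3,993.96 → -$2,662.64
  Nov: +$1,041.49 → -$1,621.15
  Dec: +$1,041.49 → -$579.66
  Jan: +$1,041.49 − $2,834.64 → -$2,372.81
  Feb: +$1,041.49 → -$1,331.32
  Mar: +$1,041.49 → -$289.83
  Apr: +$1,041.49 − $2,834.64 → -$2,082.98
  May: +$1,041.49 → -$1,041.49
  Jun: +$1,041.49 → $0.00
Lowest trial balance = -$2,662.64 (Oct)
Initial deposit = cushion − low point = $2,082.98 − (-$2,662.64) = $4,745.62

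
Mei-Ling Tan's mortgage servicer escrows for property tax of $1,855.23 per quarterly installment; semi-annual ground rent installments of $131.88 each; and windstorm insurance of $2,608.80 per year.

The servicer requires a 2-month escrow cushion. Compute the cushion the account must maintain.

$1,715.58

Property tax — $1,855.23 × 4 = $7,420.92 annually
Ground rent — $131.88 × 2 = $263.76 annually
Windstorm insurance — $2,608.80 annually
Combined annual = $7,420.92 + $263.76 + $2,608.80 = $10,293.48
Monthly = $10,293.48 / 12 = $857.79
Reserve = 2 × $857.79 = $1,715.58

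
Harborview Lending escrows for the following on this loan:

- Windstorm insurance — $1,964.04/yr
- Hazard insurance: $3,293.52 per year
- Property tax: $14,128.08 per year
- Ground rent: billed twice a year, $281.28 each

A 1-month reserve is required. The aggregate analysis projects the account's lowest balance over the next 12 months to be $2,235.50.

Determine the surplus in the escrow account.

$573.15

Windstorm insurance: $1,964.04
Hazard insurance: $3,293.52
Property tax: $14,128.08
Ground rent: $281.28 × 2 = $562.56
Yearly total = $1,964.04 + $3,293.52 + $14,128.08 + $562.56 = $19,948.20
Base monthly escrow = $19,948.20 ÷ 12 = $1,662.35
Cushion = 1 × $1,662.35 = $1,662.35
Surplus = $2,235.50 − $1,662.35 = $573.15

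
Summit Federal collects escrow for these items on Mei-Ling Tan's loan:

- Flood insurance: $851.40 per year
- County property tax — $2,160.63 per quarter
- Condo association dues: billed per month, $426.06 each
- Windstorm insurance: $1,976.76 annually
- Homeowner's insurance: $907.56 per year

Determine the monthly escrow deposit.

Flood insurance — $851.40/yr
County property tax — $2,160.63 × 4 = $8,642.52/yr
Condo association dues — $426.06 × 12 = $5,112.72/yr
Windstorm insurance — $1,976.76/yr
Homeowner's insurance — $907.56/yr
Annual escrow total = $851.40 + $8,642.52 + $5,112.72 + $1,976.76 + $907.56 = $17,490.96
Monthly escrow = $17,490.96 / 12 = $1,457.58

$1,457.58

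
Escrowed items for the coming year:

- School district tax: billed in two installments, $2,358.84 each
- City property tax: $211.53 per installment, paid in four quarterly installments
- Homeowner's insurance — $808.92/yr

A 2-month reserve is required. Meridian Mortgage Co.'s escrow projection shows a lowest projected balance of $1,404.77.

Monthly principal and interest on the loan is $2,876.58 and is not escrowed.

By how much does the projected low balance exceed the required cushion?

School district tax = $2,358.84 × 2 = $4,717.68
City property tax = $211.53 × 4 = $846.12
Homeowner's insurance = $808.92
Yearly total = $4,717.68 + $846.12 + $808.92 = $6,372.72
Base monthly escrow = $6,372.72 / 12 = $531.06
Required cushion = 2 × $531.06 = $1,062.12
Excess over cushion: $1,404.77 − $1,062.12 = $342.65

$342.65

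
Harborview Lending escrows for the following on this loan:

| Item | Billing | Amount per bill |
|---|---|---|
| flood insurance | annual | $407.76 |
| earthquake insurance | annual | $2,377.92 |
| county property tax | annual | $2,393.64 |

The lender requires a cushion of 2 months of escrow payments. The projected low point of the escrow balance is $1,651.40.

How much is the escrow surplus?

$788.18

Flood insurance — $407.76
Earthquake insurance — $2,377.92
County property tax — $2,393.64
Yearly total = $407.76 + $2,377.92 + $2,393.64 = $5,179.32
Base monthly escrow = $5,179.32 ÷ 12 = $431.61
Required reserve = 2 × $431.61 = $863.22
Excess over cushion: $1,651.40 − $863.22 = $788.18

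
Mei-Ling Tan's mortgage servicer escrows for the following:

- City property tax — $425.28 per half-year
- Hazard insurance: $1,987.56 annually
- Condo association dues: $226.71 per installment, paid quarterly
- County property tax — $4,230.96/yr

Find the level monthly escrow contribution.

$664.66

City property tax: $425.28 × 2 = $850.56/yr
Hazard insurance: $1,987.56/yr
Condo association dues: $226.71 × 4 = $906.84/yr
County property tax: $4,230.96/yr
Total per year = $850.56 + $1,987.56 + $906.84 + $4,230.96 = $7,975.92
Monthly = $7,975.92 ÷ 12 = $664.66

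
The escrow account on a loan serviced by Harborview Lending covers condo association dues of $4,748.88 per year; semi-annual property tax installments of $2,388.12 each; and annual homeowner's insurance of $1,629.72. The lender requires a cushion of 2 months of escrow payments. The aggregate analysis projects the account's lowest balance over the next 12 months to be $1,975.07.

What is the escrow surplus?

Condo association dues — $4,748.88/yr
Property tax — $2,388.12 × 2 = $4,776.24/yr
Homeowner's insurance — $1,629.72/yr
Combined annual = $4,748.88 + $4,776.24 + $1,629.72 = $11,154.84
Monthly = $11,154.84 ÷ 12 = $929.57
Required reserve = 2 × $929.57 = $1,859.14
Excess over cushion: $1,975.07 − $1,859.14 = $115.93

$115.93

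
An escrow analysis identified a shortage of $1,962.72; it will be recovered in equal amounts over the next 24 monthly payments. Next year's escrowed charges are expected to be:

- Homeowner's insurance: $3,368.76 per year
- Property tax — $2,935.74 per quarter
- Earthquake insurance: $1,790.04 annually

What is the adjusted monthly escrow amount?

Homeowner's insurance — $3,368.76 per year
Property tax — $2,935.74 × 4 = $11,742.96 per year
Earthquake insurance — $1,790.04 per year
Total per year = $3,368.76 + $11,742.96 + $1,790.04 = $16,901.76
Monthly = $16,901.76 ÷ 12 = $1,408.48
Shortage per month = $1,962.72 ÷ 24 = $81.78
Adjusted monthly = $1,408.48 + $81.78 = $1,490.26

$1,490.26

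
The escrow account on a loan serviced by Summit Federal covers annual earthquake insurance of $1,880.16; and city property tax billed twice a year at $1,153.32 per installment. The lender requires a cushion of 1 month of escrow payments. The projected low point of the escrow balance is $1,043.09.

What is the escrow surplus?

$694.19

Earthquake insurance = $1,880.16 annually
City property tax = $1,153.32 × 2 = $2,306.64 annually
Total per year = $4,186.80
Per month = $4,186.80 ÷ 12 = $348.90
Cushion = 1 × $348.90 = $348.90
Surplus = $1,043.09 − $348.90 = $694.19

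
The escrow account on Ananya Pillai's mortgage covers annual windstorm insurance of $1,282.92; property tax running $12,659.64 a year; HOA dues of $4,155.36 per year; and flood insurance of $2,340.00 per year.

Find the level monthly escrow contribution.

$1,703.16

Windstorm insurance — $1,282.92
Property tax — $12,659.64
HOA dues — $4,155.36
Flood insurance — $2,340.00
Yearly total = $1,282.92 + $12,659.64 + $4,155.36 + $2,340.00 = $20,437.92
Base monthly escrow = $20,437.92 ÷ 12 = $1,703.16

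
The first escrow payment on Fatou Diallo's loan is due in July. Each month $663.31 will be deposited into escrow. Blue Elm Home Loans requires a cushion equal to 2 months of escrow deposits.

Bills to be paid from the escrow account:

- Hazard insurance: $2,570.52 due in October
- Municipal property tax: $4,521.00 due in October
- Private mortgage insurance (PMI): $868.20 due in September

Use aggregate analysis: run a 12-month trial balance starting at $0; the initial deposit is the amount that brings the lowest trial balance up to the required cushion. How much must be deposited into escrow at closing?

$6,633.10

Cushion = 2 × $663.31 = $1,326.62
Trial balance (start $0, +$663.31 each month, − disbursements):
  Jul: +$663.31 → $663.31
  Aug: +$663.31 → $1,326.62
  Sep: +$663.31 − $868.20 → $1,121.73
  Oct: +$663.31 − $7,091.52 → -$5,306.48
  Nov: +$663.31 → -$4,643.17
  Dec: +$663.31 → -$3,979.86
  Jan: +$663.31 → -$3,316.55
  Feb: +$663.31 → -$2,653.24
  Mar: +$663.31 → -$1,989.93
  Apr: +$663.31 → -$1,326.62
  May: +$663.31 → -$663.31
  Jun: +$663.31 → $0.00
Lowest trial balance = -$5,306.48 (Oct)
Initial deposit = cushion − low point = $1,326.62 − (-$5,306.48) = $6,633.10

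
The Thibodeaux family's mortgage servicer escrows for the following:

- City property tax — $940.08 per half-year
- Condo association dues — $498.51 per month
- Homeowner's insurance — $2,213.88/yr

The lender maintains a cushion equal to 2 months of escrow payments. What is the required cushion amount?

$1,679.36

City property tax: $940.08 × 2 = $1,880.16 annually
Condo association dues: $498.51 × 12 = $5,982.12 annually
Homeowner's insurance: $2,213.88 annually
Total annual escrow = $1,880.16 + $5,982.12 + $2,213.88 = $10,076.16
Per month = $10,076.16 / 12 = $839.68
Reserve = 2 × $839.68 = $1,679.36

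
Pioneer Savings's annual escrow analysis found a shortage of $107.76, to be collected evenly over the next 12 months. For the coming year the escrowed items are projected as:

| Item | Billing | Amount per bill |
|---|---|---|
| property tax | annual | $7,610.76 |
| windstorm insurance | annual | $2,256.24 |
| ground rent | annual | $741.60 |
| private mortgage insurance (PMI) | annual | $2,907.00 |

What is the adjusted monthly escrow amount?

$1,135.28

Property tax: $7,610.76
Windstorm insurance: $2,256.24
Ground rent: $741.60
Private mortgage insurance (PMI): $2,907.00
Total annual escrow = $7,610.76 + $2,256.24 + $741.60 + $2,907.00 = $13,515.60
Per month = $13,515.60 / 12 = $1,126.30
Shortage per month = $107.76 / 12 = $8.98
Adjusted monthly = $1,126.30 + $8.98 = $1,135.28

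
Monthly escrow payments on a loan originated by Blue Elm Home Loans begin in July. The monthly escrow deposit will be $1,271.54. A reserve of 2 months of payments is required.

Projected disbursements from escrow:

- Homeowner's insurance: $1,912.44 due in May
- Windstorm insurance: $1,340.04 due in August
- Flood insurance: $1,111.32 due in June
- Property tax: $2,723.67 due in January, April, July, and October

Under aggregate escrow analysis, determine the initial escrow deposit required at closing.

Cushion = 2 × $1,271.54 = $2,543.08
Trial balance (start $0, +$1,271.54 each month, − disbursements):
  Jul: +$1,271.54 − $2,723.67 → -$1,452.13
  Aug: +$1,271.54 − $1,340.04 → -$1,520.63
  Sep: +$1,271.54 → -$249.09
  Oct: +$1,271.54 − $2,723.67 → -$1,701.22
  Nov: +$1,271.54 → -$429.68
  Dec: +$1,271.54 → $841.86
  Jan: +$1,271.54 − $2,723.67 → -$610.27
  Feb: +$1,271.54 → $661.27
  Mar: +$1,271.54 → $1,932.81
  Apr: +$1,271.54 − $2,723.67 → $480.68
  May: +$1,271.54 − $1,912.44 → -$160.22
  Jun: +$1,271.54 − $1,111.32 → $0.00
Lowest trial balance = -$1,701.22 (Oct)
Initial deposit = cushion − low point = $2,543.08 − (-$1,701.22) = $4,244.30

$4,244.30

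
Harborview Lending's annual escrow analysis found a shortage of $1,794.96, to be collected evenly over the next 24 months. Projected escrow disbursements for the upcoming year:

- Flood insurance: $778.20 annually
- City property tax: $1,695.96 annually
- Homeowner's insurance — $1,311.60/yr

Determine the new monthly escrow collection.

$390.27

Flood insurance = $778.20 annually
City property tax = $1,695.96 annually
Homeowner's insurance = $1,311.60 annually
Combined annual = $3,785.76
Base monthly escrow = $3,785.76 ÷ 12 = $315.48
Shortage per month = $1,794.96 ÷ 24 = $74.79
New monthly escrow = $315.48 + $74.79 = $390.27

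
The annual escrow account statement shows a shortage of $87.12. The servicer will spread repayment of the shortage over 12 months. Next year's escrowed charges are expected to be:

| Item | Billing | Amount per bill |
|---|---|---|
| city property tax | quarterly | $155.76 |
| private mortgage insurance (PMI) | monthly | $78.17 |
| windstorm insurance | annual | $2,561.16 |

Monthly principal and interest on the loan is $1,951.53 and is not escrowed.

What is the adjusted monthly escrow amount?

City property tax — $155.76 × 4 = $623.04/yr
Private mortgage insurance (PMI) — $78.17 × 12 = $938.04/yr
Windstorm insurance — $2,561.16/yr
Combined annual = $623.04 + $938.04 + $2,561.16 = $4,122.24
Monthly escrow = $4,122.24 / 12 = $343.52
Shortage per month = $87.12 / 12 = $7.26
Adjusted monthly = $343.52 + $7.26 = $350.78

$350.78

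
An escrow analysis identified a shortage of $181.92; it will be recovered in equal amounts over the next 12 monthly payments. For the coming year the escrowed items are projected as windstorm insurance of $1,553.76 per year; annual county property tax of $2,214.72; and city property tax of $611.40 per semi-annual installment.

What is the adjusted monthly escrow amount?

Windstorm insurance = $1,553.76 per year
County property tax = $2,214.72 per year
City property tax = $611.40 × 2 = $1,222.80 per year
Combined annual = $4,991.28
Base monthly escrow = $4,991.28 / 12 = $415.94
Shortage spread = $181.92 / 12 = $15.16/mo
Adjusted monthly = $415.94 + $15.16 = $431.10

$431.10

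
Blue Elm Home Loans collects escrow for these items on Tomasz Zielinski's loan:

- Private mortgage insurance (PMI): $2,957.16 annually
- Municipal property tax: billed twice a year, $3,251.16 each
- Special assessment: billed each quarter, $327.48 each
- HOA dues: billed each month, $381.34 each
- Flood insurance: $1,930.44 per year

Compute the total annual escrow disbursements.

$17,275.92

Private mortgage insurance (PMI) = $2,957.16/yr
Municipal property tax = $3,251.16 × 2 = $6,502.32/yr
Special assessment = $327.48 × 4 = $1,309.92/yr
HOA dues = $381.34 × 12 = $4,576.08/yr
Flood insurance = $1,930.44/yr
Total per year = $2,957.16 + $6,502.32 + $1,309.92 + $4,576.08 + $1,930.44 = $17,275.92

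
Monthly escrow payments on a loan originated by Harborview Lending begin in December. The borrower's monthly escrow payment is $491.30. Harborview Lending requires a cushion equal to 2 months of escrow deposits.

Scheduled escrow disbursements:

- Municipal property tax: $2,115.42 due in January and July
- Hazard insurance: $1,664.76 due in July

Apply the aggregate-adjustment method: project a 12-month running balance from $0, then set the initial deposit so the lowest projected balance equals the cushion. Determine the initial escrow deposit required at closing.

$2,947.80

Cushion = 2 × $491.30 = $982.60
Trial balance (start $0, +$491.30 each month, − disbursements):
  Dec: +$491.30 → $491.30
  Jan: +$491.30 − $2,115.42 → -$1,132.82
  Feb: +$491.30 → -$641.52
  Mar: +$491.30 → -$150.22
  Apr: +$491.30 → $341.08
  May: +$491.30 → $832.38
  Jun: +$491.30 → $1,323.68
  Jul: +$491.30 − $3,780.18 → -$1,965.20
  Aug: +$491.30 → -$1,473.90
  Sep: +$491.30 → -$982.60
  Oct: +$491.30 → -$491.30
  Nov: +$491.30 → $0.00
Lowest trial balance = -$1,965.20 (Jul)
Initial deposit = cushion − low point = $982.60 − (-$1,965.20) = $2,947.80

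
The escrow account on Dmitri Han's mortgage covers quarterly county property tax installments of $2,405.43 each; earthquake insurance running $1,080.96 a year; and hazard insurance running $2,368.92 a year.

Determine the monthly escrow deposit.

$1,089.30

County property tax — $2,405.43 × 4 = $9,621.72/yr
Earthquake insurance — $1,080.96/yr
Hazard insurance — $2,368.92/yr
Annual escrow total = $9,621.72 + $1,080.96 + $2,368.92 = $13,071.60
Monthly escrow = $13,071.60 ÷ 12 = $1,089.30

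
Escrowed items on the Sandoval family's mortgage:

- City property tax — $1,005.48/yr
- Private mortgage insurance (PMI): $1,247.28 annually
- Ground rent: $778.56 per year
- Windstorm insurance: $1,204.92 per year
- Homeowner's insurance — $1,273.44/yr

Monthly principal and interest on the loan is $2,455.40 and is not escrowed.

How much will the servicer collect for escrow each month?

City property tax = $1,005.48/yr
Private mortgage insurance (PMI) = $1,247.28/yr
Ground rent = $778.56/yr
Windstorm insurance = $1,204.92/yr
Homeowner's insurance = $1,273.44/yr
Total per year = $5,509.68
Monthly escrow = $5,509.68 / 12 = $459.14

$459.14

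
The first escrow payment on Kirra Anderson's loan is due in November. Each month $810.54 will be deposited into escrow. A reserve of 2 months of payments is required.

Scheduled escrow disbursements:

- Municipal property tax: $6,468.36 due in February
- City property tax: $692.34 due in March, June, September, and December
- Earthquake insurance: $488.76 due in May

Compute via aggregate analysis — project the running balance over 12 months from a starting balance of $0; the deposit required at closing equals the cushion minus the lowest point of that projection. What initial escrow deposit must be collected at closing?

Cushion = 2 × $810.54 = $1,621.08
Trial balance (start $0, +$810.54 each month, − disbursements):
  Nov: +$810.54 → $810.54
  Dec: +$810.54 − $692.34 → $928.74
  Jan: +$810.54 → $1,739.28
  Feb: +$810.54 − $6,468.36 → -$3,918.54
  Mar: +$810.54 − $692.34 → -$3,800.34
  Apr: +$810.54 → -$2,989.80
  May: +$810.54 − $488.76 → -$2,668.02
  Jun: +$810.54 − $692.34 → -$2,549.82
  Jul: +$810.54 → -$1,739.28
  Aug: +$810.54 → -$928.74
  Sep: +$810.54 − $692.34 → -$810.54
  Oct: +$810.54 → $0.00
Lowest trial balance = -$3,918.54 (Feb)
Initial deposit = cushion − low point = $1,621.08 − (-$3,918.54) = $5,539.62

$5,539.62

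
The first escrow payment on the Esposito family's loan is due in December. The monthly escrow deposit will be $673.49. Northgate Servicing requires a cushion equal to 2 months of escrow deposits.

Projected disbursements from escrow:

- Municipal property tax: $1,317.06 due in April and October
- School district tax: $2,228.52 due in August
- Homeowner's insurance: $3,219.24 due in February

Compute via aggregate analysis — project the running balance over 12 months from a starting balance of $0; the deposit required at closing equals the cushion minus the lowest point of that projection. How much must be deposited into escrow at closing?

Cushion = 2 × $673.49 = $1,346.98
Trial balance (start $0, +$673.49 each month, − disbursements):
  Dec: +$673.49 → $673.49
  Jan: +$673.49 → $1,346.98
  Feb: +$673.49 − $3,219.24 → -$1,198.77
  Mar: +$673.49 → -$525.28
  Apr: +$673.49 − $1,317.06 → -$1,168.85
  May: +$673.49 → -$495.36
  Jun: +$673.49 → $178.13
  Jul: +$673.49 → $851.62
  Aug: +$673.49 − $2,228.52 → -$703.41
  Sep: +$673.49 → -$29.92
  Oct: +$673.49 − $1,317.06 → -$673.49
  Nov: +$673.49 → $0.00
Lowest trial balance = -$1,198.77 (Feb)
Initial deposit = cushion − low point = $1,346.98 − (-$1,198.77) = $2,545.75

$2,545.75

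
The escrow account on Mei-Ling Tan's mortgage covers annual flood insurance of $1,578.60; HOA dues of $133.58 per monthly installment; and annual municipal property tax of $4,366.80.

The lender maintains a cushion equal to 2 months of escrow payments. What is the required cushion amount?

$1,258.06

Flood insurance: $1,578.60/yr
HOA dues: $133.58 × 12 = $1,602.96/yr
Municipal property tax: $4,366.80/yr
Yearly total = $1,578.60 + $1,602.96 + $4,366.80 = $7,548.36
Monthly escrow = $7,548.36 ÷ 12 = $629.03
Reserve = 2 × $629.03 = $1,258.06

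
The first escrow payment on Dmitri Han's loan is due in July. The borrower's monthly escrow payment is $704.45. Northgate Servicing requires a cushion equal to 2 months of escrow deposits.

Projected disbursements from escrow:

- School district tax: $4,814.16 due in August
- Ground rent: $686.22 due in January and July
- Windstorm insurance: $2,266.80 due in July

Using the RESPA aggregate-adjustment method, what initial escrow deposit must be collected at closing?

$7,767.18

Cushion = 2 × $704.45 = $1,408.90
Trial balance (start $0, +$704.45 each month, − disbursements):
  Jul: +$704.45 − $2,953.02 → -$2,248.57
  Aug: +$704.45 − $4,814.16 → -$6,358.28
  Sep: +$704.45 → -$5,653.83
  Oct: +$704.45 → -$4,949.38
  Nov: +$704.45 → -$4,244.93
  Dec: +$704.45 → -$3,540.48
  Jan: +$704.45 − $686.22 → -$3,522.25
  Feb: +$704.45 → -$2,817.80
  Mar: +$704.45 → -$2,113.35
  Apr: +$704.45 → -$1,408.90
  May: +$704.45 → -$704.45
  Jun: +$704.45 → $0.00
Lowest trial balance = -$6,358.28 (Aug)
Initial deposit = cushion − low point = $1,408.90 − (-$6,358.28) = $7,767.18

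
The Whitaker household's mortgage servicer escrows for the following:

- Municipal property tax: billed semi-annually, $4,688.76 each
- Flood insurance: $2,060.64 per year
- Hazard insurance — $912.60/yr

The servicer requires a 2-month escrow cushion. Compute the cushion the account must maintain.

$2,058.46

Municipal property tax: $4,688.76 × 2 = $9,377.52 per year
Flood insurance: $2,060.64 per year
Hazard insurance: $912.60 per year
Combined annual = $9,377.52 + $2,060.64 + $912.60 = $12,350.76
Monthly = $12,350.76 / 12 = $1,029.23
Cushion = 2 × $1,029.23 = $2,058.46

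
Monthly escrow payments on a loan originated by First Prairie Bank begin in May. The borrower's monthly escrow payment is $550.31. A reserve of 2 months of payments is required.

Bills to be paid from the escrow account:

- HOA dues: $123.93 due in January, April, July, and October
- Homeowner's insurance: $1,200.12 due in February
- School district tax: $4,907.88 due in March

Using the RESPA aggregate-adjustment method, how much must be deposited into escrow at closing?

Cushion = 2 × $550.31 = $1,100.62
Trial balance (start $0, +$550.31 each month, − disbursements):
  May: +$550.31 → $550.31
  Jun: +$550.31 → $1,100.62
  Jul: +$550.31 − $123.93 → $1,527.00
  Aug: +$550.31 → $2,077.31
  Sep: +$550.31 → $2,627.62
  Oct: +$550.31 − $123.93 → $3,054.00
  Nov: +$550.31 → $3,604.31
  Dec: +$550.31 → $4,154.62
  Jan: +$550.31 − $123.93 → $4,581.00
  Feb: +$550.31 − $1,200.12 → $3,931.19
  Mar: +$550.31 − $4,907.88 → -$426.38
  Apr: +$550.31 − $123.93 → $0.00
Lowest trial balance = -$426.38 (Mar)
Initial deposit = cushion − low point = $1,100.62 − (-$426.38) = $1,527.00

$1,527.00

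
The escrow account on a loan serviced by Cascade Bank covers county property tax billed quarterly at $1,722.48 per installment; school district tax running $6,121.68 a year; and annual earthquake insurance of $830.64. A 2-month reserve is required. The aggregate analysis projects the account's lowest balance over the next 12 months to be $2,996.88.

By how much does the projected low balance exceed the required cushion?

$689.84

County property tax = $1,722.48 × 4 = $6,889.92 annually
School district tax = $6,121.68 annually
Earthquake insurance = $830.64 annually
Total per year = $13,842.24
Monthly escrow = $13,842.24 / 12 = $1,153.52
Cushion = 2 × $1,153.52 = $2,307.04
Excess over cushion: $2,996.88 − $2,307.04 = $689.84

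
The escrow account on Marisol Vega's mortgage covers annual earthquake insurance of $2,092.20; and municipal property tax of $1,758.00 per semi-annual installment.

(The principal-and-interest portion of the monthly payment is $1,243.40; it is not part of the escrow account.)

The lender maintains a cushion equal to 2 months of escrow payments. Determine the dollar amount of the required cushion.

$934.70

Earthquake insurance = $2,092.20 annually
Municipal property tax = $1,758.00 × 2 = $3,516.00 annually
Annual escrow total = $5,608.20
Per month = $5,608.20 ÷ 12 = $467.35
Reserve = 2 × $467.35 = $934.70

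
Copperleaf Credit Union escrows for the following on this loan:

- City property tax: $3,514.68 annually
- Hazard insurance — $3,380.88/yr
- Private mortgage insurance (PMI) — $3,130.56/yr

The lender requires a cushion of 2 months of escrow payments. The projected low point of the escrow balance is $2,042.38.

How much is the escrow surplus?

City property tax = $3,514.68
Hazard insurance = $3,380.88
Private mortgage insurance (PMI) = $3,130.56
Total per year = $10,026.12
Per month = $10,026.12 / 12 = $835.51
Required reserve = 2 × $835.51 = $1,671.02
Surplus = $2,042.38 − $1,671.02 = $371.36

$371.36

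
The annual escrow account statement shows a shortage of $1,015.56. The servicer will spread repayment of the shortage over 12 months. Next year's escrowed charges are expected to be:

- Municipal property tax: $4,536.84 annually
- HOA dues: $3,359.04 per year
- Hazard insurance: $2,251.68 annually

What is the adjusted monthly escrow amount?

Municipal property tax = $4,536.84/yr
HOA dues = $3,359.04/yr
Hazard insurance = $2,251.68/yr
Combined annual = $4,536.84 + $3,359.04 + $2,251.68 = $10,147.56
Per month = $10,147.56 ÷ 12 = $845.63
Monthly shortage recovery: $1,015.56 ÷ 12 = $84.63
New monthly escrow = $845.63 + $84.63 = $930.26

$930.26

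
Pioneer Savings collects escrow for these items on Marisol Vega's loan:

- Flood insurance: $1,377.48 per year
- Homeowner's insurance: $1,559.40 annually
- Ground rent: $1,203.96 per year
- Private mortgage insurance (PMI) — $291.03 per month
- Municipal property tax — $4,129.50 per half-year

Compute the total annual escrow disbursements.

Flood insurance = $1,377.48/yr
Homeowner's insurance = $1,559.40/yr
Ground rent = $1,203.96/yr
Private mortgage insurance (PMI) = $291.03 × 12 = $3,492.36/yr
Municipal property tax = $4,129.50 × 2 = $8,259.00/yr
Total annual escrow = $1,377.48 + $1,559.40 + $1,203.96 + $3,492.36 + $8,259.00 = $15,892.20

$15,892.20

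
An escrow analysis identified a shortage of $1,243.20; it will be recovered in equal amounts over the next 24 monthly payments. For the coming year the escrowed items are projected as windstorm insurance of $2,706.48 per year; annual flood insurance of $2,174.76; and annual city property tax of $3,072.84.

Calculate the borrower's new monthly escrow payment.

Windstorm insurance — $2,706.48/yr
Flood insurance — $2,174.76/yr
City property tax — $3,072.84/yr
Total per year = $2,706.48 + $2,174.76 + $3,072.84 = $7,954.08
Monthly = $7,954.08 ÷ 12 = $662.84
Shortage spread = $1,243.20 ÷ 24 = $51.80/mo
New monthly escrow = $662.84 + $51.80 = $714.64

$714.64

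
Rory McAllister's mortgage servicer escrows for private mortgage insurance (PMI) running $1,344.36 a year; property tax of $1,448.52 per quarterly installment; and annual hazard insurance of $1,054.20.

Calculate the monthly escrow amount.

$682.72

Private mortgage insurance (PMI): $1,344.36
Property tax: $1,448.52 × 4 = $5,794.08
Hazard insurance: $1,054.20
Combined annual = $8,192.64
Monthly escrow = $8,192.64 ÷ 12 = $682.72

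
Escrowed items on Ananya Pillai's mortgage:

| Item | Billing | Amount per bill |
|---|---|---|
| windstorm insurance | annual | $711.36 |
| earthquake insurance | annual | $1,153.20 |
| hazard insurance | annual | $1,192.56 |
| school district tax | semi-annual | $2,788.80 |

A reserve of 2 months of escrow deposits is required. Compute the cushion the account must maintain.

$1,439.12

Windstorm insurance = $711.36
Earthquake insurance = $1,153.20
Hazard insurance = $1,192.56
School district tax = $2,788.80 × 2 = $5,577.60
Total annual escrow = $711.36 + $1,153.20 + $1,192.56 + $5,577.60 = $8,634.72
Per month = $8,634.72 ÷ 12 = $719.56
Reserve = 2 × $719.56 = $1,439.12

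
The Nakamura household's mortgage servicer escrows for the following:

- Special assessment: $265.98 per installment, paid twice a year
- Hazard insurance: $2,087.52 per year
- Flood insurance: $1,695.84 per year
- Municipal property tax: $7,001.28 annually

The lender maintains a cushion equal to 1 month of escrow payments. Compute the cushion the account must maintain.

$943.05

Special assessment: $265.98 × 2 = $531.96 annually
Hazard insurance: $2,087.52 annually
Flood insurance: $1,695.84 annually
Municipal property tax: $7,001.28 annually
Annual escrow total = $11,316.60
Monthly escrow = $11,316.60 / 12 = $943.05
Required cushion = 1 × $943.05 = $943.05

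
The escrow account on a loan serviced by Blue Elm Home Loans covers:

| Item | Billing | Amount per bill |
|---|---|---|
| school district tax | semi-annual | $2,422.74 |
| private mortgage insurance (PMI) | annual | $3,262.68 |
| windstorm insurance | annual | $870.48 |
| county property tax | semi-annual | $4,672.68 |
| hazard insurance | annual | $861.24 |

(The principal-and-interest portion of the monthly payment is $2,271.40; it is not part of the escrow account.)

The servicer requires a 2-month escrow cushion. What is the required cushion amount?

$3,197.54

School district tax: $2,422.74 × 2 = $4,845.48 per year
Private mortgage insurance (PMI): $3,262.68 per year
Windstorm insurance: $870.48 per year
County property tax: $4,672.68 × 2 = $9,345.36 per year
Hazard insurance: $861.24 per year
Annual escrow total = $19,185.24
Monthly = $19,185.24 / 12 = $1,598.77
Required cushion = 2 × $1,598.77 = $3,197.54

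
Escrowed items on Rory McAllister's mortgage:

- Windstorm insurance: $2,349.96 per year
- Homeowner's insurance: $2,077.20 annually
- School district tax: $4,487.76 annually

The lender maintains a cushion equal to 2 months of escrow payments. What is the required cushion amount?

$1,485.82

Windstorm insurance = $2,349.96 per year
Homeowner's insurance = $2,077.20 per year
School district tax = $4,487.76 per year
Yearly total = $2,349.96 + $2,077.20 + $4,487.76 = $8,914.92
Monthly escrow = $8,914.92 / 12 = $742.91
Cushion = 2 × $742.91 = $1,485.82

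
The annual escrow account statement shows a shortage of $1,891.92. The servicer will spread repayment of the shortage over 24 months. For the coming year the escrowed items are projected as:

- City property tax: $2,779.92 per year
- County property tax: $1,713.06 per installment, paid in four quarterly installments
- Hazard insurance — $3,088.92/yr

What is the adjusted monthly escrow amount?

$1,138.92

City property tax — $2,779.92
County property tax — $1,713.06 × 4 = $6,852.24
Hazard insurance — $3,088.92
Annual escrow total = $2,779.92 + $6,852.24 + $3,088.92 = $12,721.08
Base monthly escrow = $12,721.08 / 12 = $1,060.09
Shortage per month = $1,891.92 / 24 = $78.83
Adjusted monthly = $1,060.09 + $78.83 = $1,138.92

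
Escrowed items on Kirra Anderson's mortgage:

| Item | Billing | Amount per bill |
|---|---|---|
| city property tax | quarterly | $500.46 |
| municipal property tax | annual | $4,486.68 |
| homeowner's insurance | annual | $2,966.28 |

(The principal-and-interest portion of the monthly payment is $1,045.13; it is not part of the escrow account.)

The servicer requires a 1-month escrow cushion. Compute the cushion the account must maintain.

City property tax: $500.46 × 4 = $2,001.84
Municipal property tax: $4,486.68
Homeowner's insurance: $2,966.28
Yearly total = $2,001.84 + $4,486.68 + $2,966.28 = $9,454.80
Monthly escrow = $9,454.80 / 12 = $787.90
Required cushion = 1 × $787.90 = $787.90

$787.90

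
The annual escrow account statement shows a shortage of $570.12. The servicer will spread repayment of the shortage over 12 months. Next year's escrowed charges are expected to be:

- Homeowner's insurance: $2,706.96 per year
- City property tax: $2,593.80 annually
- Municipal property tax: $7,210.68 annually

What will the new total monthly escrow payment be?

$1,090.13

Homeowner's insurance — $2,706.96 annually
City property tax — $2,593.80 annually
Municipal property tax — $7,210.68 annually
Total per year = $12,511.44
Per month = $12,511.44 ÷ 12 = $1,042.62
Shortage per month = $570.12 / 12 = $47.51
New monthly escrow = $1,042.62 + $47.51 = $1,090.13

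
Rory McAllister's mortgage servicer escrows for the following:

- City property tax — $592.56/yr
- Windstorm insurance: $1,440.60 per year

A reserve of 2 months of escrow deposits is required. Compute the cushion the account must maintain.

City property tax — $592.56 per year
Windstorm insurance — $1,440.60 per year
Combined annual = $592.56 + $1,440.60 = $2,033.16
Per month = $2,033.16 ÷ 12 = $169.43
Reserve = 2 × $169.43 = $338.86

$338.86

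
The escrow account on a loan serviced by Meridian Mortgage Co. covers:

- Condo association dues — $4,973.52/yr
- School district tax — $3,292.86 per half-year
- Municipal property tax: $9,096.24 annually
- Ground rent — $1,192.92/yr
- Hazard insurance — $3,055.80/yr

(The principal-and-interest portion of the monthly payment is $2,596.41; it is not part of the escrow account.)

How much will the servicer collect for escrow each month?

Condo association dues = $4,973.52 annually
School district tax = $3,292.86 × 2 = $6,585.72 annually
Municipal property tax = $9,096.24 annually
Ground rent = $1,192.92 annually
Hazard insurance = $3,055.80 annually
Yearly total = $24,904.20
Per month = $24,904.20 ÷ 12 = $2,075.35

$2,075.35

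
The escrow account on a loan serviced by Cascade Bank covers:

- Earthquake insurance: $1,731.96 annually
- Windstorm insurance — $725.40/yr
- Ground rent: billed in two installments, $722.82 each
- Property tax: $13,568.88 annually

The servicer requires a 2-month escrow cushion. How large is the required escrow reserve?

Earthquake insurance = $1,731.96
Windstorm insurance = $725.40
Ground rent = $722.82 × 2 = $1,445.64
Property tax = $13,568.88
Yearly total = $1,731.96 + $725.40 + $1,445.64 + $13,568.88 = $17,471.88
Monthly = $17,471.88 ÷ 12 = $1,455.99
Required cushion = 2 × $1,455.99 = $2,911.98

$2,911.98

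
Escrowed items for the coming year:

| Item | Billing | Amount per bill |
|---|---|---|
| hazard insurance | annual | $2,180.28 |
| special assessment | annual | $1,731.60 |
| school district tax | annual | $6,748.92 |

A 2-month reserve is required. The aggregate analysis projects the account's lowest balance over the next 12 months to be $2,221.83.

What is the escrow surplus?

$445.03

Hazard insurance = $2,180.28
Special assessment = $1,731.60
School district tax = $6,748.92
Total per year = $10,660.80
Monthly escrow = $10,660.80 ÷ 12 = $888.40
Required reserve = 2 × $888.40 = $1,776.80
Excess over cushion: $2,221.83 − $1,776.80 = $445.03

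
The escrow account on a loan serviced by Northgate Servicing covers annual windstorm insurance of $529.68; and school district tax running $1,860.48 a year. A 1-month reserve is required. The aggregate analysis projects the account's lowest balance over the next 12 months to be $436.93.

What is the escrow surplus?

Windstorm insurance: $529.68 annually
School district tax: $1,860.48 annually
Total per year = $2,390.16
Per month = $2,390.16 ÷ 12 = $199.18
Required reserve = 1 × $199.18 = $199.18
Surplus = $436.93 − $199.18 = $237.75

$237.75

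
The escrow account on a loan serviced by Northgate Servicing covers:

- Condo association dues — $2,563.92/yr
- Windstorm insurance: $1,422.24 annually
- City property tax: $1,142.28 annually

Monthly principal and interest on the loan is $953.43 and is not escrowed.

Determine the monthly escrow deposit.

$427.37

Condo association dues — $2,563.92/yr
Windstorm insurance — $1,422.24/yr
City property tax — $1,142.28/yr
Yearly total = $5,128.44
Per month = $5,128.44 ÷ 12 = $427.37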